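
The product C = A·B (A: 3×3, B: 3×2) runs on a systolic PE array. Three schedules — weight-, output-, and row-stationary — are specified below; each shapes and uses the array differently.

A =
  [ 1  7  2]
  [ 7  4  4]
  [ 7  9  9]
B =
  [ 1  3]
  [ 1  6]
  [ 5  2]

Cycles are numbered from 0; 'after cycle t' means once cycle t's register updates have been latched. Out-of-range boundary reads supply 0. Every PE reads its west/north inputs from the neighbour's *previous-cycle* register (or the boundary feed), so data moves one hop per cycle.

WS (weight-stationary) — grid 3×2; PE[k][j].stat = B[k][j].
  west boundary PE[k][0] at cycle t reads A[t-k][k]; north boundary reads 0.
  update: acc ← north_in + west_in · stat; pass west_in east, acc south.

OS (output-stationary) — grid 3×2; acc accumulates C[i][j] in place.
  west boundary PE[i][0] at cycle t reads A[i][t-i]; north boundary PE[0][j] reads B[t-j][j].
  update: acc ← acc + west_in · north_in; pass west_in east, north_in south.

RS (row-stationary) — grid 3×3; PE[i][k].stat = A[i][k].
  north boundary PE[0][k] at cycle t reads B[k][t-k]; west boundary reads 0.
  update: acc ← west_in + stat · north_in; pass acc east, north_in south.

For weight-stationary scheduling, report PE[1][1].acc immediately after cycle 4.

PE[1][1].acc = 75

WS on a 3×2 grid — tracing PE[1][1] and its feeders:
  step 0 · PE0,1: acc=0; fwd→0 fwd↓0
  step 0 · PE1,0: acc=0; fwd→0 fwd↓0
  step 0 · PE1,1: acc=0; fwd→0 fwd↓0
  step 1 · PE0,1: acc=3; fwd→1 fwd↓3
  step 1 · PE1,0: acc=8; fwd→7 fwd↓8
  step 1 · PE1,1: acc=0; fwd→0 fwd↓0
  step 2 · PE0,1: acc=21; fwd→7 fwd↓21
  step 2 · PE1,0: acc=11; fwd→4 fwd↓11
  step 2 · PE1,1: acc=45; fwd→7 fwd↓45
  step 3 · PE0,1: acc=21; fwd→7 fwd↓21
  step 3 · PE1,0: acc=16; fwd→9 fwd↓16
  step 3 · PE1,1: acc=45; fwd→4 fwd↓45
  step 4 · PE0,1: acc=0; fwd→0 fwd↓0
  step 4 · PE1,0: acc=0; fwd→0 fwd↓0
  step 4 · PE1,1: acc=75; fwd→9 fwd↓75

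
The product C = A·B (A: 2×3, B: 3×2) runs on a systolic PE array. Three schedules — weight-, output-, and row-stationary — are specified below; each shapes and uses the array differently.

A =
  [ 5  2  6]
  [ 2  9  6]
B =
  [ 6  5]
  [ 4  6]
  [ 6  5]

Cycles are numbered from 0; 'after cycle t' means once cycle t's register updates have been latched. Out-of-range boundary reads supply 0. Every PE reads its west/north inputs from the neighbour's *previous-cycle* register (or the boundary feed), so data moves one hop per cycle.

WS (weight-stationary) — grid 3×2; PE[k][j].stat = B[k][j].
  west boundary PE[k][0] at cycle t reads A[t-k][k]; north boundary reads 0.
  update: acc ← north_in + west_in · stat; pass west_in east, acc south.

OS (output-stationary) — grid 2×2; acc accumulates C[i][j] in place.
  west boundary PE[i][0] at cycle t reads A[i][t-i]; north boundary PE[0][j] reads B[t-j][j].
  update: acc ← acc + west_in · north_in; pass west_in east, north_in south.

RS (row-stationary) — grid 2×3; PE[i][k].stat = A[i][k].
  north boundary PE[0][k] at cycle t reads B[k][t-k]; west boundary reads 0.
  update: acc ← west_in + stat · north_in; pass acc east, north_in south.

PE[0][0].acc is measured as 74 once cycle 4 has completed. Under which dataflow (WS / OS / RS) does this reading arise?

dataflow = OS

— WS: 3×2; PE[0][0] trace:
  after 0 — PE[0][0] acc=30, pass-E 5, pass-S 30
  after 1 — PE[0][0] acc=12, pass-E 2, pass-S 12
  after 2 — PE[0][0] acc=0, pass-E 0, pass-S 0
  after 3 — PE[0][0] acc=0, pass-E 0, pass-S 0
  after 4 — PE[0][0] acc=0, pass-E 0, pass-S 0
— OS: 2×2; PE[0][0] trace:
  after 0 — PE[0][0] acc=30, pass-E 5, pass-S 6
  after 1 — PE[0][0] acc=38, pass-E 2, pass-S 4
  after 2 — PE[0][0] acc=74, pass-E 6, pass-S 6
  after 3 — PE[0][0] acc=74, pass-E 0, pass-S 0
  after 4 — PE[0][0] acc=74, pass-E 0, pass-S 0
— RS: 2×3; PE[0][0] trace:
  after 0 — PE[0][0] acc=30, pass-E 30, pass-S 6
  after 1 — PE[0][0] acc=25, pass-E 25, pass-S 5
  after 2 — PE[0][0] acc=0, pass-E 0, pass-S 0
  after 3 — PE[0][0] acc=0, pass-E 0, pass-S 0
  after 4 — PE[0][0] acc=0, pass-E 0, pass-S 0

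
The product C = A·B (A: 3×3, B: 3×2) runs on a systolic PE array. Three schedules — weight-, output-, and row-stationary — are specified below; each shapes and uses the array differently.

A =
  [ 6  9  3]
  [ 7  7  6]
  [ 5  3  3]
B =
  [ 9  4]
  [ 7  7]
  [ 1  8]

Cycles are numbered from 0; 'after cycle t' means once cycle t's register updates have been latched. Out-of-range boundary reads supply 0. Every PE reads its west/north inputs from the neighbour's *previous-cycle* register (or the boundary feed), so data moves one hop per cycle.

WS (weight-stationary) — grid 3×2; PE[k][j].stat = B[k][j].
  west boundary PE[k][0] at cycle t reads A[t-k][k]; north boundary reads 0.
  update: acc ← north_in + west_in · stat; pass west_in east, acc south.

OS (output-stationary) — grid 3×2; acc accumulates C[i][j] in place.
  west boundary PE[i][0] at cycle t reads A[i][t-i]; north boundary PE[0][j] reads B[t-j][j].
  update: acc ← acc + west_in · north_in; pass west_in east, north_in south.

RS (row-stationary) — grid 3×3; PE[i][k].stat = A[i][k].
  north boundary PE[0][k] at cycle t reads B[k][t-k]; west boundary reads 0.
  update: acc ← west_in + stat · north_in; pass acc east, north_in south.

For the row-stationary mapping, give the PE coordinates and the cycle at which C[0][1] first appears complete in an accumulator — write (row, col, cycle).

RS — PE[0][2] is where C[0][1] collects:
  after 0 — PE[0][2] acc=0, pass-E 0, pass-S 0
  after 1 — PE[0][2] acc=0, pass-E 0, pass-S 0
  after 2 — PE[0][2] acc=120, pass-E 120, pass-S 1
  after 3 — PE[0][2] acc=111, pass-E 111, pass-S 8

(row, col, cycle) = (0, 2, 3)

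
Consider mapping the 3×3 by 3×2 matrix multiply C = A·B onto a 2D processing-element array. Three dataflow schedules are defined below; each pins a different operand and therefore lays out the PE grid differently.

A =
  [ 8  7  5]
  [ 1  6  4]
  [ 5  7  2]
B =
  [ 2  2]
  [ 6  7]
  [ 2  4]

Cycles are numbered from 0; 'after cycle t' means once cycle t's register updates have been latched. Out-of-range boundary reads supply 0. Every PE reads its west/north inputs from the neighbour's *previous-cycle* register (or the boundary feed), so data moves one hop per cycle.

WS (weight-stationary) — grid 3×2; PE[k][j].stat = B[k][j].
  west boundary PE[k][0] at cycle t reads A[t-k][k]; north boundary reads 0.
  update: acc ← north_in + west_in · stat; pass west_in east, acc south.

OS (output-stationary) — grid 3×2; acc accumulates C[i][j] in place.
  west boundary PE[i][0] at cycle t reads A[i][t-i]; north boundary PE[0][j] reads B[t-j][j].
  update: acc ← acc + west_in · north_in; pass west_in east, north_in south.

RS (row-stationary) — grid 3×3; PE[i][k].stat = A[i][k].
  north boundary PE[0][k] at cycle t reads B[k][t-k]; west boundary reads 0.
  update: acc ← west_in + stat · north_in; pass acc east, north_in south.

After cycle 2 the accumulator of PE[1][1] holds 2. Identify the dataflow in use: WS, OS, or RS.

WS [3×2] PE[1][1] across cycles:
  [0] (1,1) acc=0 (h:0 v:0)
  [1] (1,1) acc=0 (h:0 v:0)
  [2] (1,1) acc=65 (h:7 v:65)
OS [3×2] PE[1][1] across cycles:
  [0] (1,1) acc=0 (h:0 v:0)
  [1] (1,1) acc=0 (h:0 v:0)
  [2] (1,1) acc=2 (h:1 v:2)
RS [3×3] PE[1][1] across cycles:
  [0] (1,1) acc=0 (h:0 v:0)
  [1] (1,1) acc=0 (h:0 v:0)
  [2] (1,1) acc=38 (h:38 v:6)

dataflow = OS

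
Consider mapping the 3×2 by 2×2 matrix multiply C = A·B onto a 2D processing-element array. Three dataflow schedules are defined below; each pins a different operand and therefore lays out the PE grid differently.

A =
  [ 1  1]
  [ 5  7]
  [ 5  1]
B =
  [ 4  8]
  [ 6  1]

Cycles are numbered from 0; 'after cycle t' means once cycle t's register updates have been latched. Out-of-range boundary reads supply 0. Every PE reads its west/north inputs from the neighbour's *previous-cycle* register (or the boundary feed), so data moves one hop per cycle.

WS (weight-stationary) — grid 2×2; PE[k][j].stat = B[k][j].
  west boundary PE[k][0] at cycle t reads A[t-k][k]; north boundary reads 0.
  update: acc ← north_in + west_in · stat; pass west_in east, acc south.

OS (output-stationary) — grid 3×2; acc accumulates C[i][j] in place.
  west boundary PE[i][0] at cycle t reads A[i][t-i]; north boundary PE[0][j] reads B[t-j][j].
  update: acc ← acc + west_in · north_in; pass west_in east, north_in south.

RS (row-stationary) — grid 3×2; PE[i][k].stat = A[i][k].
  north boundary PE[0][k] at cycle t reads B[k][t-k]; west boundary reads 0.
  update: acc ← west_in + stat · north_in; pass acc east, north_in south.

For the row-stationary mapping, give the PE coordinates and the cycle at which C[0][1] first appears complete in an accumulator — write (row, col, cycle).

(row, col, cycle) = (0, 1, 2)

Under RS, C[0][1] lands at PE[0][1]:
  @0  [0,1]  acc 0  |  →0  ↓0
  @1  [0,1]  acc 10  |  →10  ↓6
  @2  [0,1]  acc 9  |  →9  ↓1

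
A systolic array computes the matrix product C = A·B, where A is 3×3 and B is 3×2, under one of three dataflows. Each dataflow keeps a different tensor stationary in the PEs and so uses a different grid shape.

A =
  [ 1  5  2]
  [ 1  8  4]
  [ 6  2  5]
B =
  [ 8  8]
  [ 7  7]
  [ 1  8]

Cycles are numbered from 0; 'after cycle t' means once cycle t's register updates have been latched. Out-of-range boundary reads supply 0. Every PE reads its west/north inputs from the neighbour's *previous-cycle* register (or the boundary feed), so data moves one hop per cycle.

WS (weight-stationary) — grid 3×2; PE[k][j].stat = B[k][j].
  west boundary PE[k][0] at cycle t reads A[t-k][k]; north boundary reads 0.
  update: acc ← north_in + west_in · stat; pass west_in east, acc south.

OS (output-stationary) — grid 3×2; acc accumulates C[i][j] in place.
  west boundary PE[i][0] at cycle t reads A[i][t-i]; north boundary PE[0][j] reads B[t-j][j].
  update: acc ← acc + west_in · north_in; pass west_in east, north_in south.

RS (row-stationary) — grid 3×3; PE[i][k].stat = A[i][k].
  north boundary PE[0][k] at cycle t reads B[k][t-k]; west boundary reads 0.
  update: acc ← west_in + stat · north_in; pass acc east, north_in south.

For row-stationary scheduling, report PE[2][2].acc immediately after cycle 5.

RS (3×3). Following PE[2][2] plus its west/north inputs:
  [0] (1,2) acc=0 (h:0 v:0)
  [0] (2,1) acc=0 (h:0 v:0)
  [0] (2,2) acc=0 (h:0 v:0)
  [1] (1,2) acc=0 (h:0 v:0)
  [1] (2,1) acc=0 (h:0 v:0)
  [1] (2,2) acc=0 (h:0 v:0)
  [2] (1,2) acc=0 (h:0 v:0)
  [2] (2,1) acc=0 (h:0 v:0)
  [2] (2,2) acc=0 (h:0 v:0)
  [3] (1,2) acc=68 (h:68 v:1)
  [3] (2,1) acc=62 (h:62 v:7)
  [3] (2,2) acc=0 (h:0 v:0)
  [4] (1,2) acc=96 (h:96 v:8)
  [4] (2,1) acc=62 (h:62 v:7)
  [4] (2,2) acc=67 (h:67 v:1)
  [5] (1,2) acc=0 (h:0 v:0)
  [5] (2,1) acc=0 (h:0 v:0)
  [5] (2,2) acc=102 (h:102 v:8)

PE[2][2].acc = 102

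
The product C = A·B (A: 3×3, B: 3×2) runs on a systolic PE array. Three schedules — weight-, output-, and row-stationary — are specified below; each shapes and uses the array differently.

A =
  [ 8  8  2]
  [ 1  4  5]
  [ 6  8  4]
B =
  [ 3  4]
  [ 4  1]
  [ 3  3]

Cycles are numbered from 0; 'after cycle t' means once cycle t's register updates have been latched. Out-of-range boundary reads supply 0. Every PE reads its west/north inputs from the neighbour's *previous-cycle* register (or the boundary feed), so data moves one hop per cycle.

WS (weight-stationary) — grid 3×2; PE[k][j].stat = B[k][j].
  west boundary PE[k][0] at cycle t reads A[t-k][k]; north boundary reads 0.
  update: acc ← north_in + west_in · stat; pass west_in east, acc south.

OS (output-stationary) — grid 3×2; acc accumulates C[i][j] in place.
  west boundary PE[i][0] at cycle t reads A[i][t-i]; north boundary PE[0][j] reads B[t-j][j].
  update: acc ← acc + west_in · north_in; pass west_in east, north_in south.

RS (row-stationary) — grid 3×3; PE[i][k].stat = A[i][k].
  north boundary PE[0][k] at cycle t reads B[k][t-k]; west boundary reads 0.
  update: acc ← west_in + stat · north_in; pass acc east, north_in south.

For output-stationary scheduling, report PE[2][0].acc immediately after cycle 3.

PE[2][0].acc = 50

OS (3×2). Following PE[2][0] plus its west/north inputs:
  cycle 0: PE[1][0] → acc 0, east 0, south 0
  cycle 0: PE[2][0] → acc 0, east 0, south 0
  cycle 1: PE[1][0] → acc 3, east 1, south 3
  cycle 1: PE[2][0] → acc 0, east 0, south 0
  cycle 2: PE[1][0] → acc 19, east 4, south 4
  cycle 2: PE[2][0] → acc 18, east 6, south 3
  cycle 3: PE[1][0] → acc 34, east 5, south 3
  cycle 3: PE[2][0] → acc 50, east 8, south 4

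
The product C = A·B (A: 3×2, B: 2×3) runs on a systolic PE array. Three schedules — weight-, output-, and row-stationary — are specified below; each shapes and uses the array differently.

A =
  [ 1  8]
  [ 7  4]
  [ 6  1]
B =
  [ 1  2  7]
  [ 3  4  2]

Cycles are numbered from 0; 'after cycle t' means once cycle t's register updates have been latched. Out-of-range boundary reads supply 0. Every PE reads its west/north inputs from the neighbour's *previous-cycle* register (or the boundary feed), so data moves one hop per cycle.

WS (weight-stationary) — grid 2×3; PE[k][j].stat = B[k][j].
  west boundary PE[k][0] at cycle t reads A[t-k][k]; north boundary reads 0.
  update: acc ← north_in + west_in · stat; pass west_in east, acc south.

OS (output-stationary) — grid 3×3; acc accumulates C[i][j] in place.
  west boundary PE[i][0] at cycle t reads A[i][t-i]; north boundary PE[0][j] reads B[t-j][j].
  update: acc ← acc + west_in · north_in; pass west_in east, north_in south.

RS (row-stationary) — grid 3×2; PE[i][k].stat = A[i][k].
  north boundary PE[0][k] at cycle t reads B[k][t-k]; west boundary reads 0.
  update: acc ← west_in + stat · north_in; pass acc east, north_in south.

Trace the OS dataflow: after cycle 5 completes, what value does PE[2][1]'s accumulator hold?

OS 3×3: PE[2][1] cycle-by-cycle (with neighbour feeds):
  after 0 — PE[1][1] acc=0, pass-E 0, pass-S 0
  after 0 — PE[2][0] acc=0, pass-E 0, pass-S 0
  after 0 — PE[2][1] acc=0, pass-E 0, pass-S 0
  after 1 — PE[1][1] acc=0, pass-E 0, pass-S 0
  after 1 — PE[2][0] acc=0, pass-E 0, pass-S 0
  after 1 — PE[2][1] acc=0, pass-E 0, pass-S 0
  after 2 — PE[1][1] acc=14, pass-E 7, pass-S 2
  after 2 — PE[2][0] acc=6, pass-E 6, pass-S 1
  after 2 — PE[2][1] acc=0, pass-E 0, pass-S 0
  after 3 — PE[1][1] acc=30, pass-E 4, pass-S 4
  after 3 — PE[2][0] acc=9, pass-E 1, pass-S 3
  after 3 — PE[2][1] acc=12, pass-E 6, pass-S 2
  after 4 — PE[1][1] acc=30, pass-E 0, pass-S 0
  after 4 — PE[2][0] acc=9, pass-E 0, pass-S 0
  after 4 — PE[2][1] acc=16, pass-E 1, pass-S 4
  after 5 — PE[1][1] acc=30, pass-E 0, pass-S 0
  after 5 — PE[2][0] acc=9, pass-E 0, pass-S 0
  after 5 — PE[2][1] acc=16, pass-E 0, pass-S 0

PE[2][1].acc = 16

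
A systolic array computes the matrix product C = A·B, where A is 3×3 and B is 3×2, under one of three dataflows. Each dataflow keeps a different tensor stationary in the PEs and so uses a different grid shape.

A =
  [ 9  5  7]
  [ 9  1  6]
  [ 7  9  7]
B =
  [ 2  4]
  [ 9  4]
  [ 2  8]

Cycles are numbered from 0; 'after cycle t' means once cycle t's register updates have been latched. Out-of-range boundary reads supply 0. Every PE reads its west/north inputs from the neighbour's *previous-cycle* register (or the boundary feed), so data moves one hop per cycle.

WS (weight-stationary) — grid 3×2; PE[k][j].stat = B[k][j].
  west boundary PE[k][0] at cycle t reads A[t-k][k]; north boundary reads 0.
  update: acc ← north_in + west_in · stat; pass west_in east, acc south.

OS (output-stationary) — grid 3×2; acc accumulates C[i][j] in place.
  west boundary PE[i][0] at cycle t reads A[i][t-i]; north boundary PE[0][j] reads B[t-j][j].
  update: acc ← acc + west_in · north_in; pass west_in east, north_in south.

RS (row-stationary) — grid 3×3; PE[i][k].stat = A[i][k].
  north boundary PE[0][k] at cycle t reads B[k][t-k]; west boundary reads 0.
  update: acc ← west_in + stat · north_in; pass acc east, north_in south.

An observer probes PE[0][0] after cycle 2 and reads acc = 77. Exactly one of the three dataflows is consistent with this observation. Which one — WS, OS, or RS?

WS (3×2 grid), PE[0][0]:
  t=0 PE[0][0]: acc=18 h=9 v=18
  t=1 PE[0][0]: acc=18 h=9 v=18
  t=2 PE[0][0]: acc=14 h=7 v=14
OS (3×2 grid), PE[0][0]:
  t=0 PE[0][0]: acc=18 h=9 v=2
  t=1 PE[0][0]: acc=63 h=5 v=9
  t=2 PE[0][0]: acc=77 h=7 v=2
RS (3×3 grid), PE[0][0]:
  t=0 PE[0][0]: acc=18 h=18 v=2
  t=1 PE[0][0]: acc=36 h=36 v=4
  t=2 PE[0][0]: acc=0 h=0 v=0

dataflow = OS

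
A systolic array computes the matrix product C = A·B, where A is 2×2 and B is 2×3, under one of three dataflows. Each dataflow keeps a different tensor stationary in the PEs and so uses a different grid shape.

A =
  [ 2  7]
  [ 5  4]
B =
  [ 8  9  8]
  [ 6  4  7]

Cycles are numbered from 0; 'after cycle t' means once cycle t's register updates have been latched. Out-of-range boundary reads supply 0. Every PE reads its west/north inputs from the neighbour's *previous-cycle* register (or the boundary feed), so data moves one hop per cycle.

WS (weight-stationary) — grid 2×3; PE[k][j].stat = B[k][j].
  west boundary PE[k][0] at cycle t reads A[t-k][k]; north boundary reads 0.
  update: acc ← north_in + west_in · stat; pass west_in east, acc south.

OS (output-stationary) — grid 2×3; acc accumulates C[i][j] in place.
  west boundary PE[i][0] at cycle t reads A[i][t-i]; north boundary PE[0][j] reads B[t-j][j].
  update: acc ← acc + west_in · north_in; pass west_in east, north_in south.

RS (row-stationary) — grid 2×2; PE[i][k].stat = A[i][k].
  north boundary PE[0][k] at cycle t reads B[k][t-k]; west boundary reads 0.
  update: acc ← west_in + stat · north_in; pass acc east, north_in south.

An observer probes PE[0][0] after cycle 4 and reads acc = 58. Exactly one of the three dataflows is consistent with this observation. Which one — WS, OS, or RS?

— WS: 2×3; PE[0][0] trace:
  [0] (0,0) acc=16 (h:2 v:16)
  [1] (0,0) acc=40 (h:5 v:40)
  [2] (0,0) acc=0 (h:0 v:0)
  [3] (0,0) acc=0 (h:0 v:0)
  [4] (0,0) acc=0 (h:0 v:0)
— OS: 2×3; PE[0][0] trace:
  [0] (0,0) acc=16 (h:2 v:8)
  [1] (0,0) acc=58 (h:7 v:6)
  [2] (0,0) acc=58 (h:0 v:0)
  [3] (0,0) acc=58 (h:0 v:0)
  [4] (0,0) acc=58 (h:0 v:0)
— RS: 2×2; PE[0][0] trace:
  [0] (0,0) acc=16 (h:16 v:8)
  [1] (0,0) acc=18 (h:18 v:9)
  [2] (0,0) acc=16 (h:16 v:8)
  [3] (0,0) acc=0 (h:0 v:0)
  [4] (0,0) acc=0 (h:0 v:0)

dataflow = OS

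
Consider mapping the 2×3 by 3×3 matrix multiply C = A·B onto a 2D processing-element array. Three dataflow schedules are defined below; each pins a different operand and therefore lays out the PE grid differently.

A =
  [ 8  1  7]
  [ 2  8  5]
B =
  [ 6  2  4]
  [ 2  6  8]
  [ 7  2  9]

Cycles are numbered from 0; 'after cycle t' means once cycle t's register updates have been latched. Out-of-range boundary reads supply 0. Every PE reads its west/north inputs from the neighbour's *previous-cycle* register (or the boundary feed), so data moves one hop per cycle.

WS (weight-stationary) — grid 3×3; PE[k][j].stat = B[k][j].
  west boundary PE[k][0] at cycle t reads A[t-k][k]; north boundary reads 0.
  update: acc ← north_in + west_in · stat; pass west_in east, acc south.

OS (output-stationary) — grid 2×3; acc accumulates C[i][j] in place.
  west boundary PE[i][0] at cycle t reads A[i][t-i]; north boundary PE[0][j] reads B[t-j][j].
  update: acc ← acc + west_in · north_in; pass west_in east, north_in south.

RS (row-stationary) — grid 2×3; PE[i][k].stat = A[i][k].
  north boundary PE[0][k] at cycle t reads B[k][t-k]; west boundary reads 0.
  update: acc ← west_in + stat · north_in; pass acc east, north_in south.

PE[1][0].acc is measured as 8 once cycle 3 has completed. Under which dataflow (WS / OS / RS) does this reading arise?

— WS: 3×3; PE[1][0] trace:
  t=0 PE[1][0]: acc=0 h=0 v=0
  t=1 PE[1][0]: acc=50 h=1 v=50
  t=2 PE[1][0]: acc=28 h=8 v=28
  t=3 PE[1][0]: acc=0 h=0 v=0
— OS: 2×3; PE[1][0] trace:
  t=0 PE[1][0]: acc=0 h=0 v=0
  t=1 PE[1][0]: acc=12 h=2 v=6
  t=2 PE[1][0]: acc=28 h=8 v=2
  t=3 PE[1][0]: acc=63 h=5 v=7
— RS: 2×3; PE[1][0] trace:
  t=0 PE[1][0]: acc=0 h=0 v=0
  t=1 PE[1][0]: acc=12 h=12 v=6
  t=2 PE[1][0]: acc=4 h=4 v=2
  t=3 PE[1][0]: acc=8 h=8 v=4

dataflow = RS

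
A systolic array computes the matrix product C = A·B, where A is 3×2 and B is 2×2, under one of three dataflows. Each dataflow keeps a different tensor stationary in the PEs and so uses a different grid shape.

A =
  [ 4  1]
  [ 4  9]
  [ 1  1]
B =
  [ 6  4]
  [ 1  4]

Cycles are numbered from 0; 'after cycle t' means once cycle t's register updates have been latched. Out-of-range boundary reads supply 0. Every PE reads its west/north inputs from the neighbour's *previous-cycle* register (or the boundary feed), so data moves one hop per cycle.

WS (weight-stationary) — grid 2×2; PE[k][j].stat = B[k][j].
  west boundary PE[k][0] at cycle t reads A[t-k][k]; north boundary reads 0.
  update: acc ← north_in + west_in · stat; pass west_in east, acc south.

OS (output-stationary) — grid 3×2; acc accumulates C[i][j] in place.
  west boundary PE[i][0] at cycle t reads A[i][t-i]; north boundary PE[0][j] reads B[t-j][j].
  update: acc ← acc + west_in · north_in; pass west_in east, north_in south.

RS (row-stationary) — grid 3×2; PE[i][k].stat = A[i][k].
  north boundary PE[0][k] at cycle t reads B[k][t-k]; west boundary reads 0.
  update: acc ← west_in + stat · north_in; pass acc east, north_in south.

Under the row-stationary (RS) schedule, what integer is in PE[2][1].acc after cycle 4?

Tracing RS — 3×2 array, target PE[2][1]:
  0: (1,1).acc=0  regs=<0,0>
  0: (2,0).acc=0  regs=<0,0>
  0: (2,1).acc=0  regs=<0,0>
  1: (1,1).acc=0  regs=<0,0>
  1: (2,0).acc=0  regs=<0,0>
  1: (2,1).acc=0  regs=<0,0>
  2: (1,1).acc=33  regs=<33,1>
  2: (2,0).acc=6  regs=<6,6>
  2: (2,1).acc=0  regs=<0,0>
  3: (1,1).acc=52  regs=<52,4>
  3: (2,0).acc=4  regs=<4,4>
  3: (2,1).acc=7  regs=<7,1>
  4: (1,1).acc=0  regs=<0,0>
  4: (2,0).acc=0  regs=<0,0>
  4: (2,1).acc=8  regs=<8,4>

PE[2][1].acc = 8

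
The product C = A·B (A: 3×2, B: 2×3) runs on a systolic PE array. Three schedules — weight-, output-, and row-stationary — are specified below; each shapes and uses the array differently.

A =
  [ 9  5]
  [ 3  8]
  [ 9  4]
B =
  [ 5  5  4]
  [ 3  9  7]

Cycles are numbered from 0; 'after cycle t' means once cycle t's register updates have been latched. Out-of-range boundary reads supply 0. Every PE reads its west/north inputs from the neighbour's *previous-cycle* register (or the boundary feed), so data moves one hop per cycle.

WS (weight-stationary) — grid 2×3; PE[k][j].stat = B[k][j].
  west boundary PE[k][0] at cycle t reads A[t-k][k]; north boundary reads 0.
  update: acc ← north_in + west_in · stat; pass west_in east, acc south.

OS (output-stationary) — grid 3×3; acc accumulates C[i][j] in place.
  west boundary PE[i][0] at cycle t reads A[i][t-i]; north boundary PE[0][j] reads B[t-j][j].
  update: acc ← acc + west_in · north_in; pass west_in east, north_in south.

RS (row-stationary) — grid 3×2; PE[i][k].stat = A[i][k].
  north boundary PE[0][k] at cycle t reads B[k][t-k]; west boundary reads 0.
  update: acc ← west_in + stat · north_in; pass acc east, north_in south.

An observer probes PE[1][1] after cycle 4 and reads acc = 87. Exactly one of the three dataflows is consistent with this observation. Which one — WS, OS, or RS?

dataflow = OS

WS [2×3] PE[1][1] across cycles:
  t=0 PE[1][1]: acc=0 h=0 v=0
  t=1 PE[1][1]: acc=0 h=0 v=0
  t=2 PE[1][1]: acc=90 h=5 v=90
  t=3 PE[1][1]: acc=87 h=8 v=87
  t=4 PE[1][1]: acc=81 h=4 v=81
OS [3×3] PE[1][1] across cycles:
  t=0 PE[1][1]: acc=0 h=0 v=0
  t=1 PE[1][1]: acc=0 h=0 v=0
  t=2 PE[1][1]: acc=15 h=3 v=5
  t=3 PE[1][1]: acc=87 h=8 v=9
  t=4 PE[1][1]: acc=87 h=0 v=0
RS [3×2] PE[1][1] across cycles:
  t=0 PE[1][1]: acc=0 h=0 v=0
  t=1 PE[1][1]: acc=0 h=0 v=0
  t=2 PE[1][1]: acc=39 h=39 v=3
  t=3 PE[1][1]: acc=87 h=87 v=9
  t=4 PE[1][1]: acc=68 h=68 v=7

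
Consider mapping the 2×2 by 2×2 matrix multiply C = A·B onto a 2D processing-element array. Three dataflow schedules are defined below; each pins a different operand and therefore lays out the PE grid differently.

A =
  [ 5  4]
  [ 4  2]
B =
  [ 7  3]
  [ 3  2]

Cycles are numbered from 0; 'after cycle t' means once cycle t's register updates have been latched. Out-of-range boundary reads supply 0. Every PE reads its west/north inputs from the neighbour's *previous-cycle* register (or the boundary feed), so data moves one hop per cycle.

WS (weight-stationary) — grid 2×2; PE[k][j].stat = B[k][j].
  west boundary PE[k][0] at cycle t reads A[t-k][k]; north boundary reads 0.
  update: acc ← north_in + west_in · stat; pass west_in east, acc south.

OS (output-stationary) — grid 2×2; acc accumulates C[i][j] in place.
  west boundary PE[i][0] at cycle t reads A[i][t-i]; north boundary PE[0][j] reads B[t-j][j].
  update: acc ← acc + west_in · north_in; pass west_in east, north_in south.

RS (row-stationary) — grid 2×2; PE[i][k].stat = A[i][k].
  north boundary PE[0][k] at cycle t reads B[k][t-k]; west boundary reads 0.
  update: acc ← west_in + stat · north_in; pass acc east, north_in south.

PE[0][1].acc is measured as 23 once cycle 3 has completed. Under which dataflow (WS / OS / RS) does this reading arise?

WS [2×2] PE[0][1] across cycles:
  c0 r0c1: 0 / 0 / 0
  c1 r0c1: 15 / 5 / 15
  c2 r0c1: 12 / 4 / 12
  c3 r0c1: 0 / 0 / 0
OS [2×2] PE[0][1] across cycles:
  c0 r0c1: 0 / 0 / 0
  c1 r0c1: 15 / 5 / 3
  c2 r0c1: 23 / 4 / 2
  c3 r0c1: 23 / 0 / 0
RS [2×2] PE[0][1] across cycles:
  c0 r0c1: 0 / 0 / 0
  c1 r0c1: 47 / 47 / 3
  c2 r0c1: 23 / 23 / 2
  c3 r0c1: 0 / 0 / 0

dataflow = OS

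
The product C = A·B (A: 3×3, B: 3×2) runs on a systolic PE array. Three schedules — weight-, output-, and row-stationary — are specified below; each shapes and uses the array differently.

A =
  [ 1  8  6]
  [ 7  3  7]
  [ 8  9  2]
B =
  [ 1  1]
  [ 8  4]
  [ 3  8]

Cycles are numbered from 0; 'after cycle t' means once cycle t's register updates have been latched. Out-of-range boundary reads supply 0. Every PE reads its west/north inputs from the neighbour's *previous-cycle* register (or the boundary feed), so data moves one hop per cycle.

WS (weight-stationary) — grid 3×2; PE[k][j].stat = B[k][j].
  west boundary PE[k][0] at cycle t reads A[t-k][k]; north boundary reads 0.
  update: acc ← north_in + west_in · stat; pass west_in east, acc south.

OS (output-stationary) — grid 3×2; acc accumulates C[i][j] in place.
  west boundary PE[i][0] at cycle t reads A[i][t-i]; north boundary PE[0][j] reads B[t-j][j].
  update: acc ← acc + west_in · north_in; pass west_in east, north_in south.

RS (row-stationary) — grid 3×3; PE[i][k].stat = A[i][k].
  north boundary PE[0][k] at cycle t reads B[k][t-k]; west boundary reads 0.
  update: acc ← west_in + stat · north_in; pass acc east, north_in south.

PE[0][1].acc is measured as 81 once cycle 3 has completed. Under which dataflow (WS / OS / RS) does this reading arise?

WS [3×2] PE[0][1] across cycles:
  after 0 — PE[0][1] acc=0, pass-E 0, pass-S 0
  after 1 — PE[0][1] acc=1, pass-E 1, pass-S 1
  after 2 — PE[0][1] acc=7, pass-E 7, pass-S 7
  after 3 — PE[0][1] acc=8, pass-E 8, pass-S 8
OS [3×2] PE[0][1] across cycles:
  after 0 — PE[0][1] acc=0, pass-E 0, pass-S 0
  after 1 — PE[0][1] acc=1, pass-E 1, pass-S 1
  after 2 — PE[0][1] acc=33, pass-E 8, pass-S 4
  after 3 — PE[0][1] acc=81, pass-E 6, pass-S 8
RS [3×3] PE[0][1] across cycles:
  after 0 — PE[0][1] acc=0, pass-E 0, pass-S 0
  after 1 — PE[0][1] acc=65, pass-E 65, pass-S 8
  after 2 — PE[0][1] acc=33, pass-E 33, pass-S 4
  after 3 — PE[0][1] acc=0, pass-E 0, pass-S 0

dataflow = OS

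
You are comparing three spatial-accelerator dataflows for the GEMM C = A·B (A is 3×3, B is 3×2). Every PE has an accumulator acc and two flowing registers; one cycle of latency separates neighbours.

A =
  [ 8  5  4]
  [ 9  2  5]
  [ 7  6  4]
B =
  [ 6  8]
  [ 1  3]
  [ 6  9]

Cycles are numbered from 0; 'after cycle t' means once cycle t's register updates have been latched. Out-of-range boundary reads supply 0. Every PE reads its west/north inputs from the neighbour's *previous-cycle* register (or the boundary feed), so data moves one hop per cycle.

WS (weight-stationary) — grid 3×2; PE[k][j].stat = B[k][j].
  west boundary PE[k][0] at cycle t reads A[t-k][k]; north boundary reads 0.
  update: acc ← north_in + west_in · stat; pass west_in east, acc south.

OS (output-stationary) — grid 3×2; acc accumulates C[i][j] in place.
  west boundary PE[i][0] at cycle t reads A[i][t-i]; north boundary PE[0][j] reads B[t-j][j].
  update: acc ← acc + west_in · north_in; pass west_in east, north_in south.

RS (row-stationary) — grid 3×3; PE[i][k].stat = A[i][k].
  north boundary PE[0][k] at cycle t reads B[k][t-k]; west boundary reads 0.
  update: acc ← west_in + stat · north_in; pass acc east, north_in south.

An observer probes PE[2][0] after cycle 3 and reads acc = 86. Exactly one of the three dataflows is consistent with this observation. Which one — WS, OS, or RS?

dataflow = WS

— WS: 3×2; PE[2][0] trace:
  step 0 · PE2,0: acc=0; fwd→0 fwd↓0
  step 1 · PE2,0: acc=0; fwd→0 fwd↓0
  step 2 · PE2,0: acc=77; fwd→4 fwd↓77
  step 3 · PE2,0: acc=86; fwd→5 fwd↓86
— OS: 3×2; PE[2][0] trace:
  step 0 · PE2,0: acc=0; fwd→0 fwd↓0
  step 1 · PE2,0: acc=0; fwd→0 fwd↓0
  step 2 · PE2,0: acc=42; fwd→7 fwd↓6
  step 3 · PE2,0: acc=48; fwd→6 fwd↓1
— RS: 3×3; PE[2][0] trace:
  step 0 · PE2,0: acc=0; fwd→0 fwd↓0
  step 1 · PE2,0: acc=0; fwd→0 fwd↓0
  step 2 · PE2,0: acc=42; fwd→42 fwd↓6
  step 3 · PE2,0: acc=56; fwd→56 fwd↓8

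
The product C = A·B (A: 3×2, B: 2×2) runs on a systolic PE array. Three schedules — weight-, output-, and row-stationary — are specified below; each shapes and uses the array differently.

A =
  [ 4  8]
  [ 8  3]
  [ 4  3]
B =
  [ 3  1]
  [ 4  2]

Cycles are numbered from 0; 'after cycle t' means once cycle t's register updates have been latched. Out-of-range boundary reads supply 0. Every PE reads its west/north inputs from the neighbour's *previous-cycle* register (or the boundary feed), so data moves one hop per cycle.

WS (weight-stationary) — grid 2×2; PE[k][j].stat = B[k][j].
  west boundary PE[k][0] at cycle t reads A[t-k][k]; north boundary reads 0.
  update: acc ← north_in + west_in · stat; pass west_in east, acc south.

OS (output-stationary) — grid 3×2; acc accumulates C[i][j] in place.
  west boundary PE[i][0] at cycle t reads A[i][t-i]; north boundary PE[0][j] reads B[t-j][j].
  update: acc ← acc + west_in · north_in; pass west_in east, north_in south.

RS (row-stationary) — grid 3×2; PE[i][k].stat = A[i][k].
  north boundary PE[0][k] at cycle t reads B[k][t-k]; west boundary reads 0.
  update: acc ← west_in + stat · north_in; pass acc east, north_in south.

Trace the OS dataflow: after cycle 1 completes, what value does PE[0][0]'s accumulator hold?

PE[0][0].acc = 44

OS (3×2). Following PE[0][0] plus its west/north inputs:
  [0] (0,0) acc=12 (h:4 v:3)
  [1] (0,0) acc=44 (h:8 v:4)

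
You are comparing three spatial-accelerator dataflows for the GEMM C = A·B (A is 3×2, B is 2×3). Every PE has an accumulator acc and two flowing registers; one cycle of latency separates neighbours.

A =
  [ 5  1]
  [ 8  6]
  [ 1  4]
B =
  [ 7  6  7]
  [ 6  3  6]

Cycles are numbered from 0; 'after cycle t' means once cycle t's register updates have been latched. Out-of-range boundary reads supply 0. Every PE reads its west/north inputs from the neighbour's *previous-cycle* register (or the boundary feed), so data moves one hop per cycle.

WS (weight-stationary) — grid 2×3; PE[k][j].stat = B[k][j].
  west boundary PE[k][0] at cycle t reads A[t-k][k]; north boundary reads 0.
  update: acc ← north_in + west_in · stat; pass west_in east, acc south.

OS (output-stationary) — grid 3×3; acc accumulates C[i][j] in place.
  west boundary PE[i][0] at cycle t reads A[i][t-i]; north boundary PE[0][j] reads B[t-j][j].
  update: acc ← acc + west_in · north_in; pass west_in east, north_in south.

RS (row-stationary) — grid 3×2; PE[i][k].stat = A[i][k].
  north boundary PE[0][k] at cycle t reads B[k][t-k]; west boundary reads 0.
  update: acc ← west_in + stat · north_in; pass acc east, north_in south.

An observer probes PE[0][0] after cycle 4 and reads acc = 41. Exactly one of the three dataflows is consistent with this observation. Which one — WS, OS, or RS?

dataflow = OS

WS (2×3 grid), PE[0][0]:
  @0  [0,0]  acc 35  |  →5  ↓35
  @1  [0,0]  acc 56  |  →8  ↓56
  @2  [0,0]  acc 7  |  →1  ↓7
  @3  [0,0]  acc 0  |  →0  ↓0
  @4  [0,0]  acc 0  |  →0  ↓0
OS (3×3 grid), PE[0][0]:
  @0  [0,0]  acc 35  |  →5  ↓7
  @1  [0,0]  acc 41  |  →1  ↓6
  @2  [0,0]  acc 41  |  →0  ↓0
  @3  [0,0]  acc 41  |  →0  ↓0
  @4  [0,0]  acc 41  |  →0  ↓0
RS (3×2 grid), PE[0][0]:
  @0  [0,0]  acc 35  |  →35  ↓7
  @1  [0,0]  acc 30  |  →30  ↓6
  @2  [0,0]  acc 35  |  →35  ↓7
  @3  [0,0]  acc 0  |  →0  ↓0
  @4  [0,0]  acc 0  |  →0  ↓0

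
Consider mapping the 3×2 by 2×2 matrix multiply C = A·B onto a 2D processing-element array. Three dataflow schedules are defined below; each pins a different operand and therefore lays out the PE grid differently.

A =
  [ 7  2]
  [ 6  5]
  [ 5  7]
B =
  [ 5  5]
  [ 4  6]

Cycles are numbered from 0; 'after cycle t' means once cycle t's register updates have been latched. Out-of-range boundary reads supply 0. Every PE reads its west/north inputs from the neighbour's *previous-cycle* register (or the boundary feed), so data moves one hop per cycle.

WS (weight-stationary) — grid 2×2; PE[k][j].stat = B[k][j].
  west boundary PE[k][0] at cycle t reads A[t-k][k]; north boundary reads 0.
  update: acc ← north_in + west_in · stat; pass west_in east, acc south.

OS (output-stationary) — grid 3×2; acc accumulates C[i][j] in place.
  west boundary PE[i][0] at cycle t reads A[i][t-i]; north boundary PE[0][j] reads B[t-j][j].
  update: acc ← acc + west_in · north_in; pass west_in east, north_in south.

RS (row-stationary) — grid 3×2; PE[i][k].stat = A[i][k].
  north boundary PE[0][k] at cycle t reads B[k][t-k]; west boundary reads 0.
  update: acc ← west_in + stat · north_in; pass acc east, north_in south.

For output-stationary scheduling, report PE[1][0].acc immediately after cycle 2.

PE[1][0].acc = 50

OS 3×2: PE[1][0] cycle-by-cycle (with neighbour feeds):
  [0] (0,0) acc=35 (h:7 v:5)
  [0] (1,0) acc=0 (h:0 v:0)
  [1] (0,0) acc=43 (h:2 v:4)
  [1] (1,0) acc=30 (h:6 v:5)
  [2] (0,0) acc=43 (h:0 v:0)
  [2] (1,0) acc=50 (h:5 v:4)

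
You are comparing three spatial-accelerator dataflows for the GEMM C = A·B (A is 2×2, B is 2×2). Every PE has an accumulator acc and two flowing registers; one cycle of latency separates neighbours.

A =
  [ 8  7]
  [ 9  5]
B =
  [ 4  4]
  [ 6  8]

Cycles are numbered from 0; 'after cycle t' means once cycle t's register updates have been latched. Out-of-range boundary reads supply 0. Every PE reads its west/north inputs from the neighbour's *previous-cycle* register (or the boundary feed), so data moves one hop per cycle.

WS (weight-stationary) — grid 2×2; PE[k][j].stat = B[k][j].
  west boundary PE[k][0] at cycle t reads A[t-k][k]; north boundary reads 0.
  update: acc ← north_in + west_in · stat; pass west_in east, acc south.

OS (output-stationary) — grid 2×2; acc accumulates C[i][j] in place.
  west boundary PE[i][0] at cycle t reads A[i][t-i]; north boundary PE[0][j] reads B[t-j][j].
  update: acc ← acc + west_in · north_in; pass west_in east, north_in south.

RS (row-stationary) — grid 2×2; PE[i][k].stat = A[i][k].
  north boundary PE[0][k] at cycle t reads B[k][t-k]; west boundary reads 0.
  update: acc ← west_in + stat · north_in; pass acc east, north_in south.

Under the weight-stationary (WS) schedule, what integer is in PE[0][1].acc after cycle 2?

PE[0][1].acc = 36

WS on a 2×2 grid — tracing PE[0][1] and its feeders:
  t=0 PE[0][0]: acc=32 h=8 v=32
  t=0 PE[0][1]: acc=0 h=0 v=0
  t=1 PE[0][0]: acc=36 h=9 v=36
  t=1 PE[0][1]: acc=32 h=8 v=32
  t=2 PE[0][0]: acc=0 h=0 v=0
  t=2 PE[0][1]: acc=36 h=9 v=36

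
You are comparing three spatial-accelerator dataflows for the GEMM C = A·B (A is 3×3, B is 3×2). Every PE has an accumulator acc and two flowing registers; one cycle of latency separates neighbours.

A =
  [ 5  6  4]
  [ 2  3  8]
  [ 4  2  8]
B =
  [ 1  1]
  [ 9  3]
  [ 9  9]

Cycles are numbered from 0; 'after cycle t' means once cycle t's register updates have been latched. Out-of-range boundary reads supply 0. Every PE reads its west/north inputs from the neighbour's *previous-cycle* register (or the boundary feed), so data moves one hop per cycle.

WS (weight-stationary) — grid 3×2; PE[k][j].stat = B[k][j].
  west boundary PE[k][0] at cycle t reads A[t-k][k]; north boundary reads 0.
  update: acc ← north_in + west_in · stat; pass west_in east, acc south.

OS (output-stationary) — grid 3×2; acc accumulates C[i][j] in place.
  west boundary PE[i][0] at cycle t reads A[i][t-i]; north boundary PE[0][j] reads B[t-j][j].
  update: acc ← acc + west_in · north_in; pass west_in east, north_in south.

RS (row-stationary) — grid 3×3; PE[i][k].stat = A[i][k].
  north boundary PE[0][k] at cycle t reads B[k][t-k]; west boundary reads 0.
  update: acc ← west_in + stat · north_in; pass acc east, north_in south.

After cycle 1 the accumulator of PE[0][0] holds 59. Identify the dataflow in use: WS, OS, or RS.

dataflow = OS

WS [3×2] PE[0][0] across cycles:
  0: (0,0).acc=5  regs=<5,5>
  1: (0,0).acc=2  regs=<2,2>
OS [3×2] PE[0][0] across cycles:
  0: (0,0).acc=5  regs=<5,1>
  1: (0,0).acc=59  regs=<6,9>
RS [3×3] PE[0][0] across cycles:
  0: (0,0).acc=5  regs=<5,1>
  1: (0,0).acc=5  regs=<5,1>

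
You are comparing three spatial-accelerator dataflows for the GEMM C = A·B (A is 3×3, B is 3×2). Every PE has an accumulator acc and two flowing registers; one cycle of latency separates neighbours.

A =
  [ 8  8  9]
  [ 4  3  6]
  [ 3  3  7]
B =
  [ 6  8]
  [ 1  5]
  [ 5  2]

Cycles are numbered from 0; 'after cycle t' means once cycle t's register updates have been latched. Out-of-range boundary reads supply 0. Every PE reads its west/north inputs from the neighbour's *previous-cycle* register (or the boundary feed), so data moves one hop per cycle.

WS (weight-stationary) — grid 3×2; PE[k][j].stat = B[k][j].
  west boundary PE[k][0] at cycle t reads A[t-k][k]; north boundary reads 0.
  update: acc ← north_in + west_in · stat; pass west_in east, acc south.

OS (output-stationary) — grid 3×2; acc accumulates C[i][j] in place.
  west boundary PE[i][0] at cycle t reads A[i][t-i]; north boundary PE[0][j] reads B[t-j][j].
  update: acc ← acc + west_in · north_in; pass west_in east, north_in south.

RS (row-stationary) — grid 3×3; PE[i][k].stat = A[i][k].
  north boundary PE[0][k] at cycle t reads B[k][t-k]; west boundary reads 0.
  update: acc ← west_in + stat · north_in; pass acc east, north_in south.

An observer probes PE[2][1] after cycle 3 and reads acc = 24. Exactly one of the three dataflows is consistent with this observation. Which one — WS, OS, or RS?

WS (3×2 grid), PE[2][1]:
  t=0 PE[2][1]: acc=0 h=0 v=0
  t=1 PE[2][1]: acc=0 h=0 v=0
  t=2 PE[2][1]: acc=0 h=0 v=0
  t=3 PE[2][1]: acc=122 h=9 v=122
OS (3×2 grid), PE[2][1]:
  t=0 PE[2][1]: acc=0 h=0 v=0
  t=1 PE[2][1]: acc=0 h=0 v=0
  t=2 PE[2][1]: acc=0 h=0 v=0
  t=3 PE[2][1]: acc=24 h=3 v=8
RS (3×3 grid), PE[2][1]:
  t=0 PE[2][1]: acc=0 h=0 v=0
  t=1 PE[2][1]: acc=0 h=0 v=0
  t=2 PE[2][1]: acc=0 h=0 v=0
  t=3 PE[2][1]: acc=21 h=21 v=1

dataflow = OS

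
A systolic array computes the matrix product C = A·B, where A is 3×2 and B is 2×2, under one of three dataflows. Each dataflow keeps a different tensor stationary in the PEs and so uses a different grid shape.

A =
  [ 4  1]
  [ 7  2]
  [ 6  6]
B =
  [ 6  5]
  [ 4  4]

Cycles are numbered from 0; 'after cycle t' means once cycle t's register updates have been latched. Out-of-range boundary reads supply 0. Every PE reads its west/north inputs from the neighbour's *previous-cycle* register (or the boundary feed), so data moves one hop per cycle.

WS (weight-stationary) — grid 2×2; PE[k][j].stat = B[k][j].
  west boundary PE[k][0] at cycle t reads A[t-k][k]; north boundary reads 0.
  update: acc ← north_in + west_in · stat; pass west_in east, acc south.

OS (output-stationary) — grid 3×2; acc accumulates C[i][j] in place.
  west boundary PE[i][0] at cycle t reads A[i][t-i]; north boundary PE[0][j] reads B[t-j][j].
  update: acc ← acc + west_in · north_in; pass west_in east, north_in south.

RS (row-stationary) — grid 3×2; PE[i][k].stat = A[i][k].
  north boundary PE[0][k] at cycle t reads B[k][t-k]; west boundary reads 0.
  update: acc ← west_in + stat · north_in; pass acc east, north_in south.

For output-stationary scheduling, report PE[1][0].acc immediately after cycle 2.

OS 3×2: PE[1][0] cycle-by-cycle (with neighbour feeds):
  cycle 0: PE[0][0] → acc 24, east 4, south 6
  cycle 0: PE[1][0] → acc 0, east 0, south 0
  cycle 1: PE[0][0] → acc 28, east 1, south 4
  cycle 1: PE[1][0] → acc 42, east 7, south 6
  cycle 2: PE[0][0] → acc 28, east 0, south 0
  cycle 2: PE[1][0] → acc 50, east 2, south 4

PE[1][0].acc = 50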